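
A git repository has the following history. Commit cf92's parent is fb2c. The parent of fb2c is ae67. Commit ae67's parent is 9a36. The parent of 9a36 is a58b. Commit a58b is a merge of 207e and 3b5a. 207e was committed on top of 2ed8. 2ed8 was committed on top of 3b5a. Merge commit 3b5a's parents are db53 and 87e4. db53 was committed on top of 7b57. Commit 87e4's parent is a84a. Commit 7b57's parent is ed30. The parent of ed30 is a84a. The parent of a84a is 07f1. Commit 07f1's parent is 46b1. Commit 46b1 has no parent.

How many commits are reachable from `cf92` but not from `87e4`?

11

Reachable from cf92: {07f1, 207e, 2ed8, 3b5a, 46b1, 7b57, 87e4, 9a36, a58b, a84a, ae67, cf92, db53, ed30, fb2c}.
Reachable from 87e4: {07f1, 46b1, 87e4, a84a}.
In cf92's history but not 87e4's: {207e, 2ed8, 3b5a, 7b57, 9a36, a58b, ae67, cf92, db53, ed30, fb2c} — 11 commits.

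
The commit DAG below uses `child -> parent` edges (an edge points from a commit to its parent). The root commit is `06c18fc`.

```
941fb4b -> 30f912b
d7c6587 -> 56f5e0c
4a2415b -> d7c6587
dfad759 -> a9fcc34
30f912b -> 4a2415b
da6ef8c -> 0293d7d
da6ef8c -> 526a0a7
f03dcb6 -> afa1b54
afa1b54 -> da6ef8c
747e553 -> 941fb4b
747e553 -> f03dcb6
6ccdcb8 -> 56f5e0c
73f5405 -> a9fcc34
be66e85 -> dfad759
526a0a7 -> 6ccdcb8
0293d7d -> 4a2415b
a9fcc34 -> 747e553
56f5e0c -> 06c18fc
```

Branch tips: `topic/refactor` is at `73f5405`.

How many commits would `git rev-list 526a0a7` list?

Walking parent pointers from 526a0a7: reachable set = {06c18fc, 526a0a7, 56f5e0c, 6ccdcb8}.
That is 4 commits.

4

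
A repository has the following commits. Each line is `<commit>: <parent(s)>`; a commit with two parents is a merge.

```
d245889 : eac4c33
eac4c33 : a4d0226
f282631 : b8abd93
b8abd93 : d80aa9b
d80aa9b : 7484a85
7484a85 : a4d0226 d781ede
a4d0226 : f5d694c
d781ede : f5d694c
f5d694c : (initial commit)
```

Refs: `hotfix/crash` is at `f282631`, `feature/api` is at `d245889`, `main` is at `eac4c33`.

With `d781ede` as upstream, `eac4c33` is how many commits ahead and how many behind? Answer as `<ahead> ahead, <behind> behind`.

Reachable from eac4c33: {a4d0226, eac4c33, f5d694c}.
Reachable from d781ede: {d781ede, f5d694c}.
Only in eac4c33's history (ahead): {a4d0226, eac4c33} — 2.
Only in d781ede's history (behind): {d781ede} — 1.

2 ahead, 1 behind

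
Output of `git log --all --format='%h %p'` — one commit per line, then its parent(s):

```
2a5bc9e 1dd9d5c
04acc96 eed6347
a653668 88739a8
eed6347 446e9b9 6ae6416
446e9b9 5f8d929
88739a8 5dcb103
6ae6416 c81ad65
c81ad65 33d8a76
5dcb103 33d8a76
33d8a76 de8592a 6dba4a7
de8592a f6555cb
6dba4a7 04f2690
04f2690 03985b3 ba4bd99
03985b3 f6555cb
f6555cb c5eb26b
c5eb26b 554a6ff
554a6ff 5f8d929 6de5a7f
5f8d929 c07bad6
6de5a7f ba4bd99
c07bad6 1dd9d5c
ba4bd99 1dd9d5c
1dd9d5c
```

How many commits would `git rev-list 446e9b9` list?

4

Walking parent pointers from 446e9b9: reachable set = {1dd9d5c, 446e9b9, 5f8d929, c07bad6}.
That is 4 commits.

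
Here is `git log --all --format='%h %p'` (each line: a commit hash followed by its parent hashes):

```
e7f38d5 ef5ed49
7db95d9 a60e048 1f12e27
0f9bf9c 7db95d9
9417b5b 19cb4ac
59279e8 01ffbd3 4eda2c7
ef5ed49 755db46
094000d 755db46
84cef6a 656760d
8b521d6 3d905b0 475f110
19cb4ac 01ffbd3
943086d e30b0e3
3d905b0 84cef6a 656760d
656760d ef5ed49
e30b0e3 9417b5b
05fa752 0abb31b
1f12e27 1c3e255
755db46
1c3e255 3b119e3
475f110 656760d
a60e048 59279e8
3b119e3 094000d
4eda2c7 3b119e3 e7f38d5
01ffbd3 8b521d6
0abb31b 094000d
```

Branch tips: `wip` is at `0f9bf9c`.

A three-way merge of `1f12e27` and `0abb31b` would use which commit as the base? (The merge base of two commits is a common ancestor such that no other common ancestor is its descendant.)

094000d

Ancestors of 1f12e27: {094000d, 1c3e255, 1f12e27, 3b119e3, 755db46}.
Ancestors of 0abb31b: {094000d, 0abb31b, 755db46}.
Common ancestors: {094000d, 755db46}.
Among these, 094000d is not an ancestor of any other common ancestor — it is the merge base.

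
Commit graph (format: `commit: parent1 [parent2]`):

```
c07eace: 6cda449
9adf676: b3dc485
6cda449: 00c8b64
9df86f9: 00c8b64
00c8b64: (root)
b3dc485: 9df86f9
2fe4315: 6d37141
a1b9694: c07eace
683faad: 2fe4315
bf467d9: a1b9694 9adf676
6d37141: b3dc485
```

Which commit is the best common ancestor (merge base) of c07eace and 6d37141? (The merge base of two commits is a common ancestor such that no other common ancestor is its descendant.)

00c8b64

Ancestors of c07eace: {00c8b64, 6cda449, c07eace}.
Ancestors of 6d37141: {00c8b64, 6d37141, 9df86f9, b3dc485}.
Common ancestors: {00c8b64}.
The only common ancestor is 00c8b64, so it is the merge base.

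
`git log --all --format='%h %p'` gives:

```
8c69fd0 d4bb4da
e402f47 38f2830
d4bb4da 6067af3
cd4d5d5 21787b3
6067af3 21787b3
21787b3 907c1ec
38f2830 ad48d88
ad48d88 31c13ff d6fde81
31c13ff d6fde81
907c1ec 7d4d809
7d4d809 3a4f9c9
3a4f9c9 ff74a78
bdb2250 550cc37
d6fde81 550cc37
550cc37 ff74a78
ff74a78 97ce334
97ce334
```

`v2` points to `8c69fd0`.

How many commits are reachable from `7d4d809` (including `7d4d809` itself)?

4

Walking parent pointers from 7d4d809: reachable set = {3a4f9c9, 7d4d809, 97ce334, ff74a78}.
That is 4 commits.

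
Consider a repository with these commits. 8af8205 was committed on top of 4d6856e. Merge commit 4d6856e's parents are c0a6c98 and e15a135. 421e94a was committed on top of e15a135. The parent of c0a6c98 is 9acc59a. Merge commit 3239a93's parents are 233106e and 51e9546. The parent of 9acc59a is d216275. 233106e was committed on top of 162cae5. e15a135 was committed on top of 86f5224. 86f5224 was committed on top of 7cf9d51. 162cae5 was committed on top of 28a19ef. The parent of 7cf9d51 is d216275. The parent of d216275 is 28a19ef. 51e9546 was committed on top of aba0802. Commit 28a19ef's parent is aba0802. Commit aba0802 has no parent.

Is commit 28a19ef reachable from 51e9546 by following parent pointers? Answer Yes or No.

No

Ancestors of 51e9546: {51e9546, aba0802}.
28a19ef is not in that set, so it is not an ancestor of 51e9546.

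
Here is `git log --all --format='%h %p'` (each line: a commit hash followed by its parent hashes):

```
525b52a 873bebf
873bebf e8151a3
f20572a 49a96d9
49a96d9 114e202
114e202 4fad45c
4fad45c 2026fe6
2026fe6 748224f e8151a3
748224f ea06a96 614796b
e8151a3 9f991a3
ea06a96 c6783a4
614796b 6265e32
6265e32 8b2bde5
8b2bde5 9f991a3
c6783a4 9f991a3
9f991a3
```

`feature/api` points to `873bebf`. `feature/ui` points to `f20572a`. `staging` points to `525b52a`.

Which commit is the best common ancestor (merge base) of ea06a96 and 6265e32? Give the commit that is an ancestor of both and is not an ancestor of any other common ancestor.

9f991a3

Ancestors of ea06a96: {9f991a3, c6783a4, ea06a96}.
Ancestors of 6265e32: {6265e32, 8b2bde5, 9f991a3}.
Common ancestors: {9f991a3}.
The only common ancestor is 9f991a3, so it is the merge base.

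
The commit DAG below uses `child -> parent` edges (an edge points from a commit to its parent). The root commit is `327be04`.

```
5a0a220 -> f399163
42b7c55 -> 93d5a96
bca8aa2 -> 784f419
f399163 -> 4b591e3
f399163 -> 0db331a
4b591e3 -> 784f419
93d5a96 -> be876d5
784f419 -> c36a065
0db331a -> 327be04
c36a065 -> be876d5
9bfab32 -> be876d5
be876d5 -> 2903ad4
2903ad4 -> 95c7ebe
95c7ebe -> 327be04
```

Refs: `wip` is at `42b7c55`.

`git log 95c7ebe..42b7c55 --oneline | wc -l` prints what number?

4

Reachable from 42b7c55: {2903ad4, 327be04, 42b7c55, 93d5a96, 95c7ebe, be876d5}.
Reachable from 95c7ebe: {327be04, 95c7ebe}.
In 42b7c55's history but not 95c7ebe's: {2903ad4, 42b7c55, 93d5a96, be876d5} — 4 commits.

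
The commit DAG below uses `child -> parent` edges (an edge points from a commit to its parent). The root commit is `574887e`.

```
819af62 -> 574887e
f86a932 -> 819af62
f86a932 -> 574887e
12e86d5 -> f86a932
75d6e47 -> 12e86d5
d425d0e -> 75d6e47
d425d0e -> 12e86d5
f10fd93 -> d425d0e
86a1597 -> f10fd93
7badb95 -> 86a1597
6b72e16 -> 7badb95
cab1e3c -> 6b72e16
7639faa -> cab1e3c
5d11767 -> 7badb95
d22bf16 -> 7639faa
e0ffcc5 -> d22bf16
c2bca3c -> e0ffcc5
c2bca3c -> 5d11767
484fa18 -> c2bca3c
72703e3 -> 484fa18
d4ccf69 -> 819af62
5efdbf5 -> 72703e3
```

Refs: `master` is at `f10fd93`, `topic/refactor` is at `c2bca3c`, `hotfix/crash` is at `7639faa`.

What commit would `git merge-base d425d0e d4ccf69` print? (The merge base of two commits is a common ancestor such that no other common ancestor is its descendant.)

819af62

Ancestors of d425d0e: {12e86d5, 574887e, 75d6e47, 819af62, d425d0e, f86a932}.
Ancestors of d4ccf69: {574887e, 819af62, d4ccf69}.
Common ancestors: {574887e, 819af62}.
Among these, 819af62 is not an ancestor of any other common ancestor — it is the merge base.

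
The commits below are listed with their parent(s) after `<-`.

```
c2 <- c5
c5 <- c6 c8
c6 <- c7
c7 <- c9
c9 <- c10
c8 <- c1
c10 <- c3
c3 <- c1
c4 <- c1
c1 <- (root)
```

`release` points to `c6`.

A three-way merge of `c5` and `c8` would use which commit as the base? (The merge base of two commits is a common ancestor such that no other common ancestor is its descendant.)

c8

Ancestors of c5: {c1, c10, c3, c5, c6, c7, c8, c9}.
Ancestors of c8: {c1, c8}.
Common ancestors: {c1, c8}.
Among these, c8 is not an ancestor of any other common ancestor — it is the merge base.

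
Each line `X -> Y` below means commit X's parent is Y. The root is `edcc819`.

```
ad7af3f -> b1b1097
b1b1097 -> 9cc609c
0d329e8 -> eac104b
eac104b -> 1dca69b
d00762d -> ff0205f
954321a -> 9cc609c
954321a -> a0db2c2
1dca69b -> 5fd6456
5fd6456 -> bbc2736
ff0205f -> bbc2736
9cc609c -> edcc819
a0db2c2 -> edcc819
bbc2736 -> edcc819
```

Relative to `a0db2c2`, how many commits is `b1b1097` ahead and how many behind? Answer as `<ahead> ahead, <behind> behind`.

Reachable from b1b1097: {9cc609c, b1b1097, edcc819}.
Reachable from a0db2c2: {a0db2c2, edcc819}.
Only in b1b1097's history (ahead): {9cc609c, b1b1097} — 2.
Only in a0db2c2's history (behind): {a0db2c2} — 1.

2 ahead, 1 behind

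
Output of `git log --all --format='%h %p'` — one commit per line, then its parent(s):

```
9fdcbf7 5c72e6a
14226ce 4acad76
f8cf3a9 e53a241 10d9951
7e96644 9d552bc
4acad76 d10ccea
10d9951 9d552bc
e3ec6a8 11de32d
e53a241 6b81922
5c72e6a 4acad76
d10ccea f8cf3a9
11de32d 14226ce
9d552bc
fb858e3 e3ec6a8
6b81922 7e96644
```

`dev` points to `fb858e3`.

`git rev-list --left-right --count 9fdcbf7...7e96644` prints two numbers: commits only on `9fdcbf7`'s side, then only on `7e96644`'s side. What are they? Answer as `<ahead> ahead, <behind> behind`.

Reachable from 9fdcbf7: {10d9951, 4acad76, 5c72e6a, 6b81922, 7e96644, 9d552bc, 9fdcbf7, d10ccea, e53a241, f8cf3a9}.
Reachable from 7e96644: {7e96644, 9d552bc}.
Only in 9fdcbf7's history (ahead): {10d9951, 4acad76, 5c72e6a, 6b81922, 9fdcbf7, d10ccea, e53a241, f8cf3a9} — 8.
Only in 7e96644's history (behind): {} — 0.

8 ahead, 0 behind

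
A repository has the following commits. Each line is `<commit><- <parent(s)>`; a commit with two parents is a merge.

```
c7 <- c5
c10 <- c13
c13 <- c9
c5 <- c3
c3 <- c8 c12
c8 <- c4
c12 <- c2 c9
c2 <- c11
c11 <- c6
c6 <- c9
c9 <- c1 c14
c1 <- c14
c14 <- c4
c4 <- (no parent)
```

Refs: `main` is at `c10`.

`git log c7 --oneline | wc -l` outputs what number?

12

Walking parent pointers from c7: reachable set = {c1, c11, c12, c14, c2, c3, c4, c5, c6, c7, c8, c9}.
That is 12 commits.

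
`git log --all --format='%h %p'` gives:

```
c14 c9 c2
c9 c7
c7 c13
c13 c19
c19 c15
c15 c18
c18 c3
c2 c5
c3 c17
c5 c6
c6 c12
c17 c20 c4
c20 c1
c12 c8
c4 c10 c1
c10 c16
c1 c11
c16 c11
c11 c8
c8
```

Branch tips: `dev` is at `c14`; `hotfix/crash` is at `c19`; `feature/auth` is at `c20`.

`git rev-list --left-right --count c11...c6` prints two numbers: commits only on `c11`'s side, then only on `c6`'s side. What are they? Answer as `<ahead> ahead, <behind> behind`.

Reachable from c11: {c11, c8}.
Reachable from c6: {c12, c6, c8}.
Only in c11's history (ahead): {c11} — 1.
Only in c6's history (behind): {c12, c6} — 2.

1 ahead, 2 behind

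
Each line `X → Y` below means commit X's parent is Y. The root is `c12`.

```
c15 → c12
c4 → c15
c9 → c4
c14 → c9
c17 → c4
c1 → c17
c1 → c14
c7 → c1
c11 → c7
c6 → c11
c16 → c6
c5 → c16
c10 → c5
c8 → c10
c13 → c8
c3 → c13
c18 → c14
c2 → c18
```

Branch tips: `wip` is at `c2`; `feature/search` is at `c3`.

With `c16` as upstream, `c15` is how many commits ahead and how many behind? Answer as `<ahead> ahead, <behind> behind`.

Reachable from c15: {c12, c15}.
Reachable from c16: {c1, c11, c12, c14, c15, c16, c17, c4, c6, c7, c9}.
Only in c15's history (ahead): {} — 0.
Only in c16's history (behind): {c1, c11, c14, c16, c17, c4, c6, c7, c9} — 9.

0 ahead, 9 behind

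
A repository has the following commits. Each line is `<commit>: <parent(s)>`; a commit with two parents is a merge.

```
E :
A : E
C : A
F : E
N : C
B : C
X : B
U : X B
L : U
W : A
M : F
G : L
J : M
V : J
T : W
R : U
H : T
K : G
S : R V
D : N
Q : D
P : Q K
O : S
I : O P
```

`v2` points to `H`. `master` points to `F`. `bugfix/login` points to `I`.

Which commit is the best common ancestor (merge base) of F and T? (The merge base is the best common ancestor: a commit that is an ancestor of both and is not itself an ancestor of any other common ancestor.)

Ancestors of F: {E, F}.
Ancestors of T: {A, E, T, W}.
Common ancestors: {E}.
The only common ancestor is E, so it is the merge base.

E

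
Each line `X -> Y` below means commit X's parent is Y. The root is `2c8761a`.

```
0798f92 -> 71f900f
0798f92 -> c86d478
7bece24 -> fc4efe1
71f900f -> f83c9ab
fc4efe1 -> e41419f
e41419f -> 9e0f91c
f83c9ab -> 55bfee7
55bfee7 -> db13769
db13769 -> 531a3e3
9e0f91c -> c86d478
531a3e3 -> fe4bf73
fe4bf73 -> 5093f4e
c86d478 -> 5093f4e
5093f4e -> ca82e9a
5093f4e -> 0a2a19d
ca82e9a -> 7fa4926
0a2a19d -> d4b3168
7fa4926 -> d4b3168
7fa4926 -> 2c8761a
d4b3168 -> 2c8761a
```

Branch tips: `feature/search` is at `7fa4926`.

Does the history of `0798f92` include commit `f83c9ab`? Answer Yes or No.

Ancestors of 0798f92 (commits reachable by following parents): {0798f92, 0a2a19d, 2c8761a, 5093f4e, 531a3e3, 55bfee7, 71f900f, 7fa4926, c86d478, ca82e9a, d4b3168, db13769, f83c9ab, fe4bf73}.
f83c9ab is in that set, so it is an ancestor of 0798f92.

Yes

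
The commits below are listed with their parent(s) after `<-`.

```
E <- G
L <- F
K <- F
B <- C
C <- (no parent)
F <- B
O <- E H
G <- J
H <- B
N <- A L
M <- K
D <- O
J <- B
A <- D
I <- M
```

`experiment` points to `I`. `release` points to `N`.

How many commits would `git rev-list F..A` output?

Reachable from A: {A, B, C, D, E, G, H, J, O}.
Reachable from F: {B, C, F}.
In A's history but not F's: {A, D, E, G, H, J, O} — 7 commits.

7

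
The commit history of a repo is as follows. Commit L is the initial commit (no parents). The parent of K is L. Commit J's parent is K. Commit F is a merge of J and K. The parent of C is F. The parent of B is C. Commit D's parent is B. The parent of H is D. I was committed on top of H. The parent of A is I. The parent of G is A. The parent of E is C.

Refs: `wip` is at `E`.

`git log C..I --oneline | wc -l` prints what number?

Reachable from I: {B, C, D, F, H, I, J, K, L}.
Reachable from C: {C, F, J, K, L}.
In I's history but not C's: {B, D, H, I} — 4 commits.

4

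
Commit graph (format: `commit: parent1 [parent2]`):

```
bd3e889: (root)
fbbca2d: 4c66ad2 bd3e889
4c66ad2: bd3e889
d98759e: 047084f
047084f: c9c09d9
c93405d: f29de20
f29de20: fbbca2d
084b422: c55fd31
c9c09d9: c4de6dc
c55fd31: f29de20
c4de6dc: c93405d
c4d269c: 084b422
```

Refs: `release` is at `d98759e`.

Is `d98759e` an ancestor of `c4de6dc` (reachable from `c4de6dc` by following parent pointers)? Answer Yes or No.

No

Ancestors of c4de6dc: {4c66ad2, bd3e889, c4de6dc, c93405d, f29de20, fbbca2d}.
d98759e is not in that set, so it is not an ancestor of c4de6dc.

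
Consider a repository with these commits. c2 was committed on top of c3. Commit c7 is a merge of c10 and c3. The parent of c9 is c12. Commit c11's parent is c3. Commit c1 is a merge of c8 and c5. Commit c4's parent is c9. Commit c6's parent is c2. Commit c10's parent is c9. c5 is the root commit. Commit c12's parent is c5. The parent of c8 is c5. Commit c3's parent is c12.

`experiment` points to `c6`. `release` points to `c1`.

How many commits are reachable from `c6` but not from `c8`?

Reachable from c6: {c12, c2, c3, c5, c6}.
Reachable from c8: {c5, c8}.
In c6's history but not c8's: {c12, c2, c3, c6} — 4 commits.

4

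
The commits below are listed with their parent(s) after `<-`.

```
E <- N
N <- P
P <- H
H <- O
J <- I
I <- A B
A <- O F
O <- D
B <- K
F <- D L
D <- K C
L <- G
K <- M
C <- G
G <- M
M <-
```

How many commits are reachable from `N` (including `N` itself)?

9

Walking parent pointers from N: reachable set = {C, D, G, H, K, M, N, O, P}.
That is 9 commits.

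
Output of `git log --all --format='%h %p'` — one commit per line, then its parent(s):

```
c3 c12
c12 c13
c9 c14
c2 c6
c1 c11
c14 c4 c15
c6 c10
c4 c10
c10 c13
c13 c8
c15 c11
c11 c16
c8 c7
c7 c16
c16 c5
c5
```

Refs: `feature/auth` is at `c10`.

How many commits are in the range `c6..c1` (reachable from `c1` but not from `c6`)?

2

Reachable from c1: {c1, c11, c16, c5}.
Reachable from c6: {c10, c13, c16, c5, c6, c7, c8}.
In c1's history but not c6's: {c1, c11} — 2 commits.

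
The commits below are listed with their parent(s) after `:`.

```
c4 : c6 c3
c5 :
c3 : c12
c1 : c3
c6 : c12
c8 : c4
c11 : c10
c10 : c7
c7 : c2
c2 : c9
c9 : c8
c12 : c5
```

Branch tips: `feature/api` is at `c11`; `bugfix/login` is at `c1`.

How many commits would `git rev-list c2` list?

8

Walking parent pointers from c2: reachable set = {c12, c2, c3, c4, c5, c6, c8, c9}.
That is 8 commits.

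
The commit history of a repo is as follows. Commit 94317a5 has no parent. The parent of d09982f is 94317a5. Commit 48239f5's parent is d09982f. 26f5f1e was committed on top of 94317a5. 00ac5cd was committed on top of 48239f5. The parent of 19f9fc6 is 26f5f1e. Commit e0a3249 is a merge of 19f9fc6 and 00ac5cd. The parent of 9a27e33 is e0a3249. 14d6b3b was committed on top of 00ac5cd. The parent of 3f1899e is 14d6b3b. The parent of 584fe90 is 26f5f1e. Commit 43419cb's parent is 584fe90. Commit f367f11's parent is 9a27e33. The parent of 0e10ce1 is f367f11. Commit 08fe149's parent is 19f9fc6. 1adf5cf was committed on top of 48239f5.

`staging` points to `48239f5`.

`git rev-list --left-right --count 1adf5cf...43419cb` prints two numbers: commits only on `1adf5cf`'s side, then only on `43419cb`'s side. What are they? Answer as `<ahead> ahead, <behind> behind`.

3 ahead, 3 behind

Reachable from 1adf5cf: {1adf5cf, 48239f5, 94317a5, d09982f}.
Reachable from 43419cb: {26f5f1e, 43419cb, 584fe90, 94317a5}.
Only in 1adf5cf's history (ahead): {1adf5cf, 48239f5, d09982f} — 3.
Only in 43419cb's history (behind): {26f5f1e, 43419cb, 584fe90} — 3.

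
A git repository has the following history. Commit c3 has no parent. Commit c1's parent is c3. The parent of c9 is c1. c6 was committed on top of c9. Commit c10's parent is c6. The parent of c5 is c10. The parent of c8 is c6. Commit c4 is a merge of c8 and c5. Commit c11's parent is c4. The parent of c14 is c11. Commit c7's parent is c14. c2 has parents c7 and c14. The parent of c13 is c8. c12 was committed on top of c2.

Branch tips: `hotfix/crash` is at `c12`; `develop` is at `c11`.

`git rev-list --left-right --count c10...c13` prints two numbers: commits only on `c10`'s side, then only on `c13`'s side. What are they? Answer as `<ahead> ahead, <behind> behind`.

Reachable from c10: {c1, c10, c3, c6, c9}.
Reachable from c13: {c1, c13, c3, c6, c8, c9}.
Only in c10's history (ahead): {c10} — 1.
Only in c13's history (behind): {c13, c8} — 2.

1 ahead, 2 behind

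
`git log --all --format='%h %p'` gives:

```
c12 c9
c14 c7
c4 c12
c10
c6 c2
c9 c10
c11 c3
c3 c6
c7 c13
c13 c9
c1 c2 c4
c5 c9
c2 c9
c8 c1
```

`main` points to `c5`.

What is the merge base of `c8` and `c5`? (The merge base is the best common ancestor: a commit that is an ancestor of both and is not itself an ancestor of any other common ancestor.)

c9

Ancestors of c8: {c1, c10, c12, c2, c4, c8, c9}.
Ancestors of c5: {c10, c5, c9}.
Common ancestors: {c10, c9}.
Among these, c9 is not an ancestor of any other common ancestor — it is the merge base.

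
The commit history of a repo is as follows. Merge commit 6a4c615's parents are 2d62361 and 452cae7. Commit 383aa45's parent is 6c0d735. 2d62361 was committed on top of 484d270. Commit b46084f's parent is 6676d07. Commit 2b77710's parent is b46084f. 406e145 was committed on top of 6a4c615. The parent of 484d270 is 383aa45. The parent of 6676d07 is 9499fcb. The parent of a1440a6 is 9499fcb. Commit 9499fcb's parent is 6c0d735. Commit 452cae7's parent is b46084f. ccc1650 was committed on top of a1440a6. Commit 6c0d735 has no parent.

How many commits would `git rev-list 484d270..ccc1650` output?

Reachable from ccc1650: {6c0d735, 9499fcb, a1440a6, ccc1650}.
Reachable from 484d270: {383aa45, 484d270, 6c0d735}.
In ccc1650's history but not 484d270's: {9499fcb, a1440a6, ccc1650} — 3 commits.

3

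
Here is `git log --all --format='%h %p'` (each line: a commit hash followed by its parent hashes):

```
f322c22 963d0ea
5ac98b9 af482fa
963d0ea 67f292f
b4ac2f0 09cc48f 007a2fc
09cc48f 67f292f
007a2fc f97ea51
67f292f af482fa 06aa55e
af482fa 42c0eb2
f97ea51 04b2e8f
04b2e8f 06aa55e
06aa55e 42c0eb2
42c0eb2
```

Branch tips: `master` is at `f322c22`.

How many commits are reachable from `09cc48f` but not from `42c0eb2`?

4

Reachable from 09cc48f: {06aa55e, 09cc48f, 42c0eb2, 67f292f, af482fa}.
Reachable from 42c0eb2: {42c0eb2}.
In 09cc48f's history but not 42c0eb2's: {06aa55e, 09cc48f, 67f292f, af482fa} — 4 commits.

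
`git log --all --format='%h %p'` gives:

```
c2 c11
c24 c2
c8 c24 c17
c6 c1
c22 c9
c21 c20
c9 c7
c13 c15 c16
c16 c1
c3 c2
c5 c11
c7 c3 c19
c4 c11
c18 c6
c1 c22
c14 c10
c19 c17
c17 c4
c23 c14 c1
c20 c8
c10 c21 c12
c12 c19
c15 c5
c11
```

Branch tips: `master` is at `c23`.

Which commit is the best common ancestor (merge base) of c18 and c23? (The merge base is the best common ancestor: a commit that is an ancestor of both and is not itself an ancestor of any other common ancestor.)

Ancestors of c18: {c1, c11, c17, c18, c19, c2, c22, c3, c4, c6, c7, c9}.
Ancestors of c23: {c1, c10, c11, c12, c14, c17, c19, c2, c20, c21, c22, c23, c24, c3, c4, c7, c8, c9}.
Common ancestors: {c1, c11, c17, c19, c2, c22, c3, c4, c7, c9}.
Among these, c1 is not an ancestor of any other common ancestor — it is the merge base.

c1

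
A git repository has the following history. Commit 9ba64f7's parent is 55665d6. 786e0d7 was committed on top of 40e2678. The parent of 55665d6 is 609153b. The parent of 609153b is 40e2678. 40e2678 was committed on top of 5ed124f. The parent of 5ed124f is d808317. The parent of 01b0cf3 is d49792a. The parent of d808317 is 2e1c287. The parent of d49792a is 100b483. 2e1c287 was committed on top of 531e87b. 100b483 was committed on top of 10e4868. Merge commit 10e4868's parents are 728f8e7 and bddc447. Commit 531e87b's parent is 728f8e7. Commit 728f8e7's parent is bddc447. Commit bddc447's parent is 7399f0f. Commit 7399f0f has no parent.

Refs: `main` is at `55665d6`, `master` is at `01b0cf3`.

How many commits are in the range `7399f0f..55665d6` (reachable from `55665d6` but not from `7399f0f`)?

9

Reachable from 55665d6: {2e1c287, 40e2678, 531e87b, 55665d6, 5ed124f, 609153b, 728f8e7, 7399f0f, bddc447, d808317}.
Reachable from 7399f0f: {7399f0f}.
In 55665d6's history but not 7399f0f's: {2e1c287, 40e2678, 531e87b, 55665d6, 5ed124f, 609153b, 728f8e7, bddc447, d808317} — 9 commits.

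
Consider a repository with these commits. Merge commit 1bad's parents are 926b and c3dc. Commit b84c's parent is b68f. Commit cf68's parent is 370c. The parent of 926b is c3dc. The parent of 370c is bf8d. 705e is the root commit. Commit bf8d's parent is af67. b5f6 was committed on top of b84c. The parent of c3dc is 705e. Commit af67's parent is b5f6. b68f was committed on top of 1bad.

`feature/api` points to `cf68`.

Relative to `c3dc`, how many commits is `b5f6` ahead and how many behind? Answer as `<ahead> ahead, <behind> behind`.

Reachable from b5f6: {1bad, 705e, 926b, b5f6, b68f, b84c, c3dc}.
Reachable from c3dc: {705e, c3dc}.
Only in b5f6's history (ahead): {1bad, 926b, b5f6, b68f, b84c} — 5.
Only in c3dc's history (behind): {} — 0.

5 ahead, 0 behind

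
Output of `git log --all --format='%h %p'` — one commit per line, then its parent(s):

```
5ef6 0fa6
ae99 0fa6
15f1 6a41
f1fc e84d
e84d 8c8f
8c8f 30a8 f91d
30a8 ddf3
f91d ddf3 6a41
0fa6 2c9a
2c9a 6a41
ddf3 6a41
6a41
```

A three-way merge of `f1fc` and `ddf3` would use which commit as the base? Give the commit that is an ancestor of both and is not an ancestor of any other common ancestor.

Ancestors of f1fc: {30a8, 6a41, 8c8f, ddf3, e84d, f1fc, f91d}.
Ancestors of ddf3: {6a41, ddf3}.
Common ancestors: {6a41, ddf3}.
Among these, ddf3 is not an ancestor of any other common ancestor — it is the merge base.

ddf3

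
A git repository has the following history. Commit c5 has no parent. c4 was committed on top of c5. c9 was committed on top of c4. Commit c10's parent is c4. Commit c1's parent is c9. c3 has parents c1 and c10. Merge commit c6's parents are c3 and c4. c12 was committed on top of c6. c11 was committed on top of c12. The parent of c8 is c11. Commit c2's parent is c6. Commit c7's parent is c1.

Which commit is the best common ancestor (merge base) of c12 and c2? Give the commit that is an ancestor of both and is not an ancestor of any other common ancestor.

Ancestors of c12: {c1, c10, c12, c3, c4, c5, c6, c9}.
Ancestors of c2: {c1, c10, c2, c3, c4, c5, c6, c9}.
Common ancestors: {c1, c10, c3, c4, c5, c6, c9}.
Among these, c6 is not an ancestor of any other common ancestor — it is the merge base.

c6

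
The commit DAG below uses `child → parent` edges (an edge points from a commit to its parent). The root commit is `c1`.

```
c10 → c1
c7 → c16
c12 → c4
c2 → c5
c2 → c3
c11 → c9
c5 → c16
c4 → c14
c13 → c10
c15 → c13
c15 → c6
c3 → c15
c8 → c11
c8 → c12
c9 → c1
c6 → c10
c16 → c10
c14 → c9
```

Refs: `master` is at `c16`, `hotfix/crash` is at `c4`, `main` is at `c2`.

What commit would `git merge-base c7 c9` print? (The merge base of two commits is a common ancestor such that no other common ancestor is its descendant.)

c1

Ancestors of c7: {c1, c10, c16, c7}.
Ancestors of c9: {c1, c9}.
Common ancestors: {c1}.
The only common ancestor is c1, so it is the merge base.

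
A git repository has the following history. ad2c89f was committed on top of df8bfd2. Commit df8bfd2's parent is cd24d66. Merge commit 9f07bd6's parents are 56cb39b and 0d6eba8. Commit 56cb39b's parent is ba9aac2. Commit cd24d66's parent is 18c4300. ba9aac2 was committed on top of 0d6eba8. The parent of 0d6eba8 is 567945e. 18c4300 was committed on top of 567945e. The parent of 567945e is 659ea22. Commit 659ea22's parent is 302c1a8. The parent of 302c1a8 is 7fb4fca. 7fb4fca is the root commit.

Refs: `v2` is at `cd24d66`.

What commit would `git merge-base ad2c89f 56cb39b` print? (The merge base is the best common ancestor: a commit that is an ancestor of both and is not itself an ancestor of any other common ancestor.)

Ancestors of ad2c89f: {18c4300, 302c1a8, 567945e, 659ea22, 7fb4fca, ad2c89f, cd24d66, df8bfd2}.
Ancestors of 56cb39b: {0d6eba8, 302c1a8, 567945e, 56cb39b, 659ea22, 7fb4fca, ba9aac2}.
Common ancestors: {302c1a8, 567945e, 659ea22, 7fb4fca}.
Among these, 567945e is not an ancestor of any other common ancestor — it is the merge base.

567945e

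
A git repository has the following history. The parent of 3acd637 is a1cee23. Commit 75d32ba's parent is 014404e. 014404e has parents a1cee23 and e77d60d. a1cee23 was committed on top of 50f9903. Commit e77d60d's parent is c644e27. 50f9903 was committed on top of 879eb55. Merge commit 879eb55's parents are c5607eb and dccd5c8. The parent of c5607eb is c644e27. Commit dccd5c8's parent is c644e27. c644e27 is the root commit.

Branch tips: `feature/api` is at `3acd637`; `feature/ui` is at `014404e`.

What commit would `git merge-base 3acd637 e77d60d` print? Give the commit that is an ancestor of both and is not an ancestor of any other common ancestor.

c644e27

Ancestors of 3acd637: {3acd637, 50f9903, 879eb55, a1cee23, c5607eb, c644e27, dccd5c8}.
Ancestors of e77d60d: {c644e27, e77d60d}.
Common ancestors: {c644e27}.
The only common ancestor is c644e27, so it is the merge base.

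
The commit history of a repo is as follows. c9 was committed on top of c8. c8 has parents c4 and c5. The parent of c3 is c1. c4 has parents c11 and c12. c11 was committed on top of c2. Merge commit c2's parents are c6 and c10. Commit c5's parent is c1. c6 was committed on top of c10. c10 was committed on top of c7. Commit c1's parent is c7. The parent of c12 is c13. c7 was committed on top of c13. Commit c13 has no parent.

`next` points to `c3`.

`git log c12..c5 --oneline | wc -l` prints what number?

3

Reachable from c5: {c1, c13, c5, c7}.
Reachable from c12: {c12, c13}.
In c5's history but not c12's: {c1, c5, c7} — 3 commits.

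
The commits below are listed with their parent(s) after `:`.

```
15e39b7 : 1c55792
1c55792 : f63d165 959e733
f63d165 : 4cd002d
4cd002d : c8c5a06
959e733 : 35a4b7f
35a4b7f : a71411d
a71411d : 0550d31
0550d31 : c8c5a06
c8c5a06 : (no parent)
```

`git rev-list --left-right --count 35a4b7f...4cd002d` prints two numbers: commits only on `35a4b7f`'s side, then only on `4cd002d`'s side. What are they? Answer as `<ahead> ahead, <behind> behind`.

Reachable from 35a4b7f: {0550d31, 35a4b7f, a71411d, c8c5a06}.
Reachable from 4cd002d: {4cd002d, c8c5a06}.
Only in 35a4b7f's history (ahead): {0550d31, 35a4b7f, a71411d} — 3.
Only in 4cd002d's history (behind): {4cd002d} — 1.

3 ahead, 1 behind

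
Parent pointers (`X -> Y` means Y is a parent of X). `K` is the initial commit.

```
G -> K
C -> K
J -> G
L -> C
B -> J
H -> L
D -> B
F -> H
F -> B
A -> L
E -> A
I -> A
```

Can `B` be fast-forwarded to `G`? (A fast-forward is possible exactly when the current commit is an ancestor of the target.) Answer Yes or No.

No

A fast-forward from B to G is possible iff B is an ancestor of G.
Ancestors of G: {G, K}.
B is not among them, so fast-forward is not possible.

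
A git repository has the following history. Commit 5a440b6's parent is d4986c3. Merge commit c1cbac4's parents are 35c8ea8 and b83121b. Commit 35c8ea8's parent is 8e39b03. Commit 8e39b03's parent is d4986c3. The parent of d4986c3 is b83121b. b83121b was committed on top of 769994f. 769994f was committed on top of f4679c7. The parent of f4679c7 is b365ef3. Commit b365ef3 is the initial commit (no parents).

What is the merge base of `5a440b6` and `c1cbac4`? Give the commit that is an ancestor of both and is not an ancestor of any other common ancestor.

d4986c3

Ancestors of 5a440b6: {5a440b6, 769994f, b365ef3, b83121b, d4986c3, f4679c7}.
Ancestors of c1cbac4: {35c8ea8, 769994f, 8e39b03, b365ef3, b83121b, c1cbac4, d4986c3, f4679c7}.
Common ancestors: {769994f, b365ef3, b83121b, d4986c3, f4679c7}.
Among these, d4986c3 is not an ancestor of any other common ancestor — it is the merge base.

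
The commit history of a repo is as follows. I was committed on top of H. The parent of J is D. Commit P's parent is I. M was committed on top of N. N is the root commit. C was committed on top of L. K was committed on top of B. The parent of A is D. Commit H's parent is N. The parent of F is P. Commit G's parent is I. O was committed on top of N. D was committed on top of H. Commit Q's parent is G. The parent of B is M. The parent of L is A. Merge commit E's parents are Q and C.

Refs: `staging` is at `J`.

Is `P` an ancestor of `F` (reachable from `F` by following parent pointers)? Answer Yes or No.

Ancestors of F (commits reachable by following parents): {F, H, I, N, P}.
P is in that set, so it is an ancestor of F.

Yes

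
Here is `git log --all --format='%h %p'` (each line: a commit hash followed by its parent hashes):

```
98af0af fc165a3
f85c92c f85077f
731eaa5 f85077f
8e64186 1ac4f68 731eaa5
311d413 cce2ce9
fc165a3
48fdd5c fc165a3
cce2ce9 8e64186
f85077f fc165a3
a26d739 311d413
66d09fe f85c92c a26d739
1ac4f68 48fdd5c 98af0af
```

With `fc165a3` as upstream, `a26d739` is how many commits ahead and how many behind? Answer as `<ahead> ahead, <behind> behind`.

9 ahead, 0 behind

Reachable from a26d739: {1ac4f68, 311d413, 48fdd5c, 731eaa5, 8e64186, 98af0af, a26d739, cce2ce9, f85077f, fc165a3}.
Reachable from fc165a3: {fc165a3}.
Only in a26d739's history (ahead): {1ac4f68, 311d413, 48fdd5c, 731eaa5, 8e64186, 98af0af, a26d739, cce2ce9, f85077f} — 9.
Only in fc165a3's history (behind): {} — 0.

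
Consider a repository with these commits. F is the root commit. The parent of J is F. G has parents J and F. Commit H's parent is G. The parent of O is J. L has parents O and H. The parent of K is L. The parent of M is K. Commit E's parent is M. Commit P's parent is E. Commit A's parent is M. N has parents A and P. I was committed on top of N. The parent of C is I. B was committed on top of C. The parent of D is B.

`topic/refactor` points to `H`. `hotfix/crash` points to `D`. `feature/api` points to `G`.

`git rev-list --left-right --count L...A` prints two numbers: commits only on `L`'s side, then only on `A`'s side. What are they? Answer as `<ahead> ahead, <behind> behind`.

0 ahead, 3 behind

Reachable from L: {F, G, H, J, L, O}.
Reachable from A: {A, F, G, H, J, K, L, M, O}.
Only in L's history (ahead): {} — 0.
Only in A's history (behind): {A, K, M} — 3.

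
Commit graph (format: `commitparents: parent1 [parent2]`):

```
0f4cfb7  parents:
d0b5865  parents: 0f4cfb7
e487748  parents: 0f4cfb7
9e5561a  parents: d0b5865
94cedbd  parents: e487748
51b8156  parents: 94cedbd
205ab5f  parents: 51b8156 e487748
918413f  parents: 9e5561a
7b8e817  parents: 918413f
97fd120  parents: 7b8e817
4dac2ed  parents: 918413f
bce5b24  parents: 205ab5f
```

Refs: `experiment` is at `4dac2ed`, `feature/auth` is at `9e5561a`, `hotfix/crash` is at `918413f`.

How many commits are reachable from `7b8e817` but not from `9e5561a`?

Reachable from 7b8e817: {0f4cfb7, 7b8e817, 918413f, 9e5561a, d0b5865}.
Reachable from 9e5561a: {0f4cfb7, 9e5561a, d0b5865}.
In 7b8e817's history but not 9e5561a's: {7b8e817, 918413f} — 2 commits.

2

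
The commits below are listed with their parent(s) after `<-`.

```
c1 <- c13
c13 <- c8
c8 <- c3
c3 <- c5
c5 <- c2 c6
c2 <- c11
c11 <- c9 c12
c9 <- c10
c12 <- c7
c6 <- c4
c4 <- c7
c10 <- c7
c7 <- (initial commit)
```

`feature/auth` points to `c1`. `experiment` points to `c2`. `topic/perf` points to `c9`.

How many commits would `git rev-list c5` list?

Walking parent pointers from c5: reachable set = {c10, c11, c12, c2, c4, c5, c6, c7, c9}.
That is 9 commits.

9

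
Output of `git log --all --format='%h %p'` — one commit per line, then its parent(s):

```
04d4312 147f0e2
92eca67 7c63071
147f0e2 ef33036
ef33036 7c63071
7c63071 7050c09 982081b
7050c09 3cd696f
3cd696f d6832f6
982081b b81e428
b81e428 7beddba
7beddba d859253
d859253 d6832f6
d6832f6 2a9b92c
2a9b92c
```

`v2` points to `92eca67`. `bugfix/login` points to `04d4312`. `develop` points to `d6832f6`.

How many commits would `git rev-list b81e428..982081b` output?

Reachable from 982081b: {2a9b92c, 7beddba, 982081b, b81e428, d6832f6, d859253}.
Reachable from b81e428: {2a9b92c, 7beddba, b81e428, d6832f6, d859253}.
In 982081b's history but not b81e428's: {982081b} — 1 commit.

1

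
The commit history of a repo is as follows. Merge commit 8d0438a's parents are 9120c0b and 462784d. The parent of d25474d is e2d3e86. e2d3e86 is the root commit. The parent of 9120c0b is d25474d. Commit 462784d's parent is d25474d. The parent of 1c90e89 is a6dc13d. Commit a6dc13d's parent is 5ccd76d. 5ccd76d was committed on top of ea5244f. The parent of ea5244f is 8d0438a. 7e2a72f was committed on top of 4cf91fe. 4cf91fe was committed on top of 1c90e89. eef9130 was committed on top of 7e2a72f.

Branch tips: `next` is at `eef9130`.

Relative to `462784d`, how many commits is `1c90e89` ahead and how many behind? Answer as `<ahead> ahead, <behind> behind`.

Reachable from 1c90e89: {1c90e89, 462784d, 5ccd76d, 8d0438a, 9120c0b, a6dc13d, d25474d, e2d3e86, ea5244f}.
Reachable from 462784d: {462784d, d25474d, e2d3e86}.
Only in 1c90e89's history (ahead): {1c90e89, 5ccd76d, 8d0438a, 9120c0b, a6dc13d, ea5244f} — 6.
Only in 462784d's history (behind): {} — 0.

6 ahead, 0 behind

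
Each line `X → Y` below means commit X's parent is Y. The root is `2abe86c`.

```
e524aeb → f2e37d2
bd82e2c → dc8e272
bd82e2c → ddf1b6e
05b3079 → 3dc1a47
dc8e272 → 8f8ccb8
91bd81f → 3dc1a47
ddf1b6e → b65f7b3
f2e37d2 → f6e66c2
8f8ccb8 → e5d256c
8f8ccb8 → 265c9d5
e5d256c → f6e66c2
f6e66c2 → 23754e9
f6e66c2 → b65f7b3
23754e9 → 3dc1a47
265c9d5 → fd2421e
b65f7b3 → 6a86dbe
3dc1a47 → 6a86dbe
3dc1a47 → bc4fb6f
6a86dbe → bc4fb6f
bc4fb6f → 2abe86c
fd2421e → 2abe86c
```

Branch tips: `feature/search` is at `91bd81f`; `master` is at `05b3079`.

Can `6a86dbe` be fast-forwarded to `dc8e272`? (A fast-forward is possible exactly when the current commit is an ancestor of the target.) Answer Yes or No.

Yes

A fast-forward from 6a86dbe to dc8e272 is possible iff 6a86dbe is an ancestor of dc8e272.
Ancestors of dc8e272: {23754e9, 265c9d5, 2abe86c, 3dc1a47, 6a86dbe, 8f8ccb8, b65f7b3, bc4fb6f, dc8e272, e5d256c, f6e66c2, fd2421e}.
6a86dbe is among them, so fast-forward is possible.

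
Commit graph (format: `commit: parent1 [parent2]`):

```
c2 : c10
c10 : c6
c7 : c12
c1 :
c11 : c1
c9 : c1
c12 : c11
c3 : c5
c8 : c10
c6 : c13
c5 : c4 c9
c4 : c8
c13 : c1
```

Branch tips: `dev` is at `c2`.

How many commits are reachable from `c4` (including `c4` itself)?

6

Walking parent pointers from c4: reachable set = {c1, c10, c13, c4, c6, c8}.
That is 6 commits.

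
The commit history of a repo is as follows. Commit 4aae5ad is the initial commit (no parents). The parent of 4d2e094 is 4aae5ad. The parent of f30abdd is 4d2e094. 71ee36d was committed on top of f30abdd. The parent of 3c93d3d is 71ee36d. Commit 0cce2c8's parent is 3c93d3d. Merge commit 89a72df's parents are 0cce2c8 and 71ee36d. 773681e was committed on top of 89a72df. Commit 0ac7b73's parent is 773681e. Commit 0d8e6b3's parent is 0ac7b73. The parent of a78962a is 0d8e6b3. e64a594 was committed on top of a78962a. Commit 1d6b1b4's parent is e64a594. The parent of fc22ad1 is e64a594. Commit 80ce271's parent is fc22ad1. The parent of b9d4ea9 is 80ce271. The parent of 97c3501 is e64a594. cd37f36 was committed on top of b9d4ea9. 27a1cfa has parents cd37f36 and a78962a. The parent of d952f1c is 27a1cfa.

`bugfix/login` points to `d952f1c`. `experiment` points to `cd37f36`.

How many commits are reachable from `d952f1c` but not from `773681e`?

10

Reachable from d952f1c: {0ac7b73, 0cce2c8, 0d8e6b3, 27a1cfa, 3c93d3d, 4aae5ad, 4d2e094, 71ee36d, 773681e, 80ce271, 89a72df, a78962a, b9d4ea9, cd37f36, d952f1c, e64a594, f30abdd, fc22ad1}.
Reachable from 773681e: {0cce2c8, 3c93d3d, 4aae5ad, 4d2e094, 71ee36d, 773681e, 89a72df, f30abdd}.
In d952f1c's history but not 773681e's: {0ac7b73, 0d8e6b3, 27a1cfa, 80ce271, a78962a, b9d4ea9, cd37f36, d952f1c, e64a594, fc22ad1} — 10 commits.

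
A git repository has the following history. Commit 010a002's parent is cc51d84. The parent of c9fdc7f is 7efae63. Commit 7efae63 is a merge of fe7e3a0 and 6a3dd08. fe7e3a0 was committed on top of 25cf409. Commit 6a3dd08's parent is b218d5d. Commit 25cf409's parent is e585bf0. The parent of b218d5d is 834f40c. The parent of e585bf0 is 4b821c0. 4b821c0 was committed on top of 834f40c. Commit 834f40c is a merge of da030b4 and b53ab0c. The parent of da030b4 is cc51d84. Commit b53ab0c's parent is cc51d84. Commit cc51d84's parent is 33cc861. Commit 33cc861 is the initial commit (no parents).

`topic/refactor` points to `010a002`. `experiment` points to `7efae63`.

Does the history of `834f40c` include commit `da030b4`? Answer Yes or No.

Ancestors of 834f40c (commits reachable by following parents): {33cc861, 834f40c, b53ab0c, cc51d84, da030b4}.
da030b4 is in that set, so it is an ancestor of 834f40c.

Yes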